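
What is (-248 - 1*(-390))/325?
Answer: 142/325 ≈ 0.43692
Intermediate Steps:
(-248 - 1*(-390))/325 = (-248 + 390)*(1/325) = 142*(1/325) = 142/325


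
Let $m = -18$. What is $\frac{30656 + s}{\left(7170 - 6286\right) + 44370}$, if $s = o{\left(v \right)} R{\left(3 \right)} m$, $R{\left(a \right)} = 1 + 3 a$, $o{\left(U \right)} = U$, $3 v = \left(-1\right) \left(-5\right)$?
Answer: $\frac{15178}{22627} \approx 0.67079$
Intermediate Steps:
$v = \frac{5}{3}$ ($v = \frac{\left(-1\right) \left(-5\right)}{3} = \frac{1}{3} \cdot 5 = \frac{5}{3} \approx 1.6667$)
$s = -300$ ($s = \frac{5 \left(1 + 3 \cdot 3\right)}{3} \left(-18\right) = \frac{5 \left(1 + 9\right)}{3} \left(-18\right) = \frac{5}{3} \cdot 10 \left(-18\right) = \frac{50}{3} \left(-18\right) = -300$)
$\frac{30656 + s}{\left(7170 - 6286\right) + 44370} = \frac{30656 - 300}{\left(7170 - 6286\right) + 44370} = \frac{30356}{\left(7170 - 6286\right) + 44370} = \frac{30356}{884 + 44370} = \frac{30356}{45254} = 30356 \cdot \frac{1}{45254} = \frac{15178}{22627}$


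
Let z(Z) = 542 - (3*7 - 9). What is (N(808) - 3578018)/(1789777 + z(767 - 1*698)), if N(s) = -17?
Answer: -3578035/1790307 ≈ -1.9986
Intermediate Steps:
z(Z) = 530 (z(Z) = 542 - (21 - 9) = 542 - 1*12 = 542 - 12 = 530)
(N(808) - 3578018)/(1789777 + z(767 - 1*698)) = (-17 - 3578018)/(1789777 + 530) = -3578035/1790307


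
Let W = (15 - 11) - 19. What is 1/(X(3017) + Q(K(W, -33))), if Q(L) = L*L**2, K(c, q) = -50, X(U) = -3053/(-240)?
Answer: -240/29996947 ≈ -8.0008e-6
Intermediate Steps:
X(U) = 3053/240 (X(U) = -3053*(-1/240) = 3053/240)
W = -15 (W = 4 - 19 = -15)
Q(L) = L**3
1/(X(3017) + Q(K(W, -33))) = 1/(3053/240 + (-50)**3) = 1/(3053/240 - 125000) = 1/(-29996947/240) = -240/29996947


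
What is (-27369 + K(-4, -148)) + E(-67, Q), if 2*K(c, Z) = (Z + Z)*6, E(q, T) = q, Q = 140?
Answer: -28324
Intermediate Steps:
K(c, Z) = 6*Z (K(c, Z) = ((Z + Z)*6)/2 = ((2*Z)*6)/2 = (12*Z)/2 = 6*Z)
(-27369 + K(-4, -148)) + E(-67, Q) = (-27369 + 6*(-148)) - 67 = (-27369 - 888) - 67 = -28257 - 67 = -28324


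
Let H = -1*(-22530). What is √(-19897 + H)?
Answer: √2633 ≈ 51.313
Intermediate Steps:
H = 22530
√(-19897 + H) = √(-19897 + 22530) = √2633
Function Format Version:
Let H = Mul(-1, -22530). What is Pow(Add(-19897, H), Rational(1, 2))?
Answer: Pow(2633, Rational(1, 2)) ≈ 51.313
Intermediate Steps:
H = 22530
Pow(Add(-19897, H), Rational(1, 2)) = Pow(Add(-19897, 22530), Rational(1, 2)) = Pow(2633, Rational(1, 2))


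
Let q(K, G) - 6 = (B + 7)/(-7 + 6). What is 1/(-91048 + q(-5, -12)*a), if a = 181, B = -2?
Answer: -1/90867 ≈ -1.1005e-5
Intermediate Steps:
q(K, G) = 1 (q(K, G) = 6 + (-2 + 7)/(-7 + 6) = 6 + 5/(-1) = 6 + 5*(-1) = 6 - 5 = 1)
1/(-91048 + q(-5, -12)*a) = 1/(-91048 + 1*181) = 1/(-91048 + 181) = 1/(-90867) = -1/90867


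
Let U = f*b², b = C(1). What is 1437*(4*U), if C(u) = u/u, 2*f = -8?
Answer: -22992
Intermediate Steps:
f = -4 (f = (½)*(-8) = -4)
C(u) = 1
b = 1
U = -4 (U = -4*1² = -4*1 = -4)
1437*(4*U) = 1437*(4*(-4)) = 1437*(-16) = -22992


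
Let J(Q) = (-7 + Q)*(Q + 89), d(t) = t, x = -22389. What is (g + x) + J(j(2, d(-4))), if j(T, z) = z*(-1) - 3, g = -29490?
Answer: -52419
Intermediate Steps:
j(T, z) = -3 - z (j(T, z) = -z - 3 = -3 - z)
J(Q) = (-7 + Q)*(89 + Q)
(g + x) + J(j(2, d(-4))) = (-29490 - 22389) + (-623 + (-3 - 1*(-4))² + 82*(-3 - 1*(-4))) = -51879 + (-623 + (-3 + 4)² + 82*(-3 + 4)) = -51879 + (-623 + 1² + 82*1) = -51879 + (-623 + 1 + 82) = -51879 - 540 = -52419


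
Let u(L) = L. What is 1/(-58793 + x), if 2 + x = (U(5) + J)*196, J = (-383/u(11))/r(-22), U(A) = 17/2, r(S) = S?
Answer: -121/6875075 ≈ -1.7600e-5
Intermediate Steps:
U(A) = 17/2 (U(A) = 17*(½) = 17/2)
J = 383/242 (J = -383/11/(-22) = -383*1/11*(-1/22) = -383/11*(-1/22) = 383/242 ≈ 1.5826)
x = 238878/121 (x = -2 + (17/2 + 383/242)*196 = -2 + (1220/121)*196 = -2 + 239120/121 = 238878/121 ≈ 1974.2)
1/(-58793 + x) = 1/(-58793 + 238878/121) = 1/(-6875075/121) = -121/6875075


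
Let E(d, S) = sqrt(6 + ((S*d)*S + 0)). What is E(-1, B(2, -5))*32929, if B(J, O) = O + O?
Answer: 32929*I*sqrt(94) ≈ 3.1926e+5*I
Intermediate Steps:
B(J, O) = 2*O
E(d, S) = sqrt(6 + d*S**2) (E(d, S) = sqrt(6 + (d*S**2 + 0)) = sqrt(6 + d*S**2))
E(-1, B(2, -5))*32929 = sqrt(6 - (2*(-5))**2)*32929 = sqrt(6 - 1*(-10)**2)*32929 = sqrt(6 - 1*100)*32929 = sqrt(6 - 100)*32929 = sqrt(-94)*32929 = (I*sqrt(94))*32929 = 32929*I*sqrt(94)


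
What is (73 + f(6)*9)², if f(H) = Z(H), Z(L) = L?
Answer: 16129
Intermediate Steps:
f(H) = H
(73 + f(6)*9)² = (73 + 6*9)² = (73 + 54)² = 127² = 16129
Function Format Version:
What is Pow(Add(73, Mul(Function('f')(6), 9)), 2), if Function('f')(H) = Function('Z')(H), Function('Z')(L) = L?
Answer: 16129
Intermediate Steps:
Function('f')(H) = H
Pow(Add(73, Mul(Function('f')(6), 9)), 2) = Pow(Add(73, Mul(6, 9)), 2) = Pow(Add(73, 54), 2) = Pow(127, 2) = 16129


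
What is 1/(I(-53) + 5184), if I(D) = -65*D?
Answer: 1/8629 ≈ 0.00011589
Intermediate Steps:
1/(I(-53) + 5184) = 1/(-65*(-53) + 5184) = 1/(3445 + 5184) = 1/8629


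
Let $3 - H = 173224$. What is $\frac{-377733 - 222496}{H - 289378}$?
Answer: $\frac{600229}{462599} \approx 1.2975$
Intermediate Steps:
$H = -173221$ ($H = 3 - 173224 = -173221$)
$\frac{-377733 - 222496}{H - 289378} = \frac{-377733 - 222496}{-173221 - 289378} = - \frac{600229}{-462599} = \left(-600229\right) \left(- \frac{1}{462599}\right) = \frac{600229}{462599}$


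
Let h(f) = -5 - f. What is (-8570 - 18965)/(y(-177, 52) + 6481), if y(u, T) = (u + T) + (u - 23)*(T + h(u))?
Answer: 27535/38444 ≈ 0.71624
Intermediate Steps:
y(u, T) = T + u + (-23 + u)*(-5 + T - u) (y(u, T) = (u + T) + (u - 23)*(T + (-5 - u)) = (T + u) + (-23 + u)*(-5 + T - u) = T + u + (-23 + u)*(-5 + T - u))
(-8570 - 18965)/(y(-177, 52) + 6481) = (-8570 - 18965)/((115 - 1*(-177)² - 22*52 + 19*(-177) + 52*(-177)) + 6481) = -27535/((115 - 1*31329 - 1144 - 3363 - 9204) + 6481) = -27535/((115 - 31329 - 1144 - 3363 - 9204) + 6481) = -27535/(-44925 + 6481) = -27535/(-38444) = -27535*(-1/38444) = 27535/38444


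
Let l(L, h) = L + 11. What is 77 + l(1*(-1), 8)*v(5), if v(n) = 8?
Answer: 157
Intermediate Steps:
l(L, h) = 11 + L
77 + l(1*(-1), 8)*v(5) = 77 + (11 + 1*(-1))*8 = 77 + (11 - 1)*8 = 77 + 10*8 = 77 + 80 = 157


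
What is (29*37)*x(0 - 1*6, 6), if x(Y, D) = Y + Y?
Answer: -12876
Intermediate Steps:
x(Y, D) = 2*Y
(29*37)*x(0 - 1*6, 6) = (29*37)*(2*(0 - 1*6)) = 1073*(2*(0 - 6)) = 1073*(2*(-6)) = 1073*(-12) = -12876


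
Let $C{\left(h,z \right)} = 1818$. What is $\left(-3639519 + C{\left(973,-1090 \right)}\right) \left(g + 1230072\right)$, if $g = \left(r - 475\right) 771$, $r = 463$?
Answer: $-4440978134820$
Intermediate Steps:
$g = -9252$ ($g = \left(463 - 475\right) 771 = \left(-12\right) 771 = -9252$)
$\left(-3639519 + C{\left(973,-1090 \right)}\right) \left(g + 1230072\right) = \left(-3639519 + 1818\right) \left(-9252 + 1230072\right) = \left(-3637701\right) 1220820 = -4440978134820$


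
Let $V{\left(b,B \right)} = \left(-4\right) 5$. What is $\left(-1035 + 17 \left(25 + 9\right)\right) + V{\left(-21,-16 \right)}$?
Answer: $-477$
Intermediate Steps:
$V{\left(b,B \right)} = -20$
$\left(-1035 + 17 \left(25 + 9\right)\right) + V{\left(-21,-16 \right)} = \left(-1035 + 17 \left(25 + 9\right)\right) - 20 = \left(-1035 + 17 \cdot 34\right) - 20 = \left(-1035 + 578\right) - 20 = -457 - 20 = -477$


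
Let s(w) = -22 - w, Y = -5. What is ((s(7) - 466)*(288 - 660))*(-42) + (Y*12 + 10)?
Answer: -7733930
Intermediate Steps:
((s(7) - 466)*(288 - 660))*(-42) + (Y*12 + 10) = (((-22 - 1*7) - 466)*(288 - 660))*(-42) + (-5*12 + 10) = (((-22 - 7) - 466)*(-372))*(-42) + (-60 + 10) = ((-29 - 466)*(-372))*(-42) - 50 = -495*(-372)*(-42) - 50 = 184140*(-42) - 50 = -7733880 - 50 = -7733930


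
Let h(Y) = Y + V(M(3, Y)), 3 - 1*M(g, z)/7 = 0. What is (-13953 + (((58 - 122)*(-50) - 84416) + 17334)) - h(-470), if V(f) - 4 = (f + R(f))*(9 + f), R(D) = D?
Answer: -78629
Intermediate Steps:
M(g, z) = 21 (M(g, z) = 21 - 7*0 = 21 + 0 = 21)
V(f) = 4 + 2*f*(9 + f) (V(f) = 4 + (f + f)*(9 + f) = 4 + (2*f)*(9 + f) = 4 + 2*f*(9 + f))
h(Y) = 1264 + Y (h(Y) = Y + (4 + 2*21² + 18*21) = Y + (4 + 2*441 + 378) = Y + (4 + 882 + 378) = Y + 1264 = 1264 + Y)
(-13953 + (((58 - 122)*(-50) - 84416) + 17334)) - h(-470) = (-13953 + (((58 - 122)*(-50) - 84416) + 17334)) - (1264 - 470) = (-13953 + ((-64*(-50) - 84416) + 17334)) - 1*794 = (-13953 + ((3200 - 84416) + 17334)) - 794 = (-13953 + (-81216 + 17334)) - 794 = (-13953 - 63882) - 794 = -77835 - 794 = -78629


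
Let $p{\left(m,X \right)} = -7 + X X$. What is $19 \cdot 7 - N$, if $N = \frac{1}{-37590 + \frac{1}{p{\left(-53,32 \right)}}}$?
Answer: $\frac{5084461874}{38229029} \approx 133.0$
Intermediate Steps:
$p{\left(m,X \right)} = -7 + X^{2}$
$N = - \frac{1017}{38229029}$ ($N = \frac{1}{-37590 + \frac{1}{-7 + 32^{2}}} = \frac{1}{-37590 + \frac{1}{-7 + 1024}} = \frac{1}{-37590 + \frac{1}{1017}} = \frac{1}{- \frac{38229029}{1017}} = - \frac{1017}{38229029} \approx -2.6603 \cdot 10^{-5}$)
$19 \cdot 7 - N = 19 \cdot 7 - - \frac{1017}{38229029} = 133 + \frac{1017}{38229029} = \frac{5084461874}{38229029}$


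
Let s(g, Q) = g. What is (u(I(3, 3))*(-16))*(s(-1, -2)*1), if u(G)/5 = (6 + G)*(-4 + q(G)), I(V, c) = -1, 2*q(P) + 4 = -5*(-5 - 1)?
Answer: 3600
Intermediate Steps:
q(P) = 13 (q(P) = -2 + (-5*(-5 - 1))/2 = -2 + (-5*(-6))/2 = -2 + (½)*30 = -2 + 15 = 13)
u(G) = 270 + 45*G (u(G) = 5*((6 + G)*(-4 + 13)) = 5*((6 + G)*9) = 5*(54 + 9*G) = 270 + 45*G)
(u(I(3, 3))*(-16))*(s(-1, -2)*1) = ((270 + 45*(-1))*(-16))*(-1*1) = ((270 - 45)*(-16))*(-1) = (225*(-16))*(-1) = -3600*(-1) = 3600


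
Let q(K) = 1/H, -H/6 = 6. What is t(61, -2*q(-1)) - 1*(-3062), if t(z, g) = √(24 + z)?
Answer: 3062 + √85 ≈ 3071.2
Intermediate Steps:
H = -36 (H = -6*6 = -36)
q(K) = -1/36 (q(K) = 1/(-36) = 1*(-1/36) = -1/36)
t(61, -2*q(-1)) - 1*(-3062) = √(24 + 61) - 1*(-3062) = √85 + 3062 = 3062 + √85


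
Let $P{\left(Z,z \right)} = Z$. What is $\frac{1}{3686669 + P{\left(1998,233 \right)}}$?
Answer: $\frac{1}{3688667} \approx 2.711 \cdot 10^{-7}$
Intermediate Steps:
$\frac{1}{3686669 + P{\left(1998,233 \right)}} = \frac{1}{3686669 + 1998} = \frac{1}{3688667}$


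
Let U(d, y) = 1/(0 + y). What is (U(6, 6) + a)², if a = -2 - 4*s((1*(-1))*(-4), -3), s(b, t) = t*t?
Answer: 51529/36 ≈ 1431.4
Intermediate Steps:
U(d, y) = 1/y
s(b, t) = t²
a = -38 (a = -2 - 4*(-3)² = -2 - 4*9 = -2 - 36 = -38)
(U(6, 6) + a)² = (1/6 - 38)² = (⅙ - 38)² = (-227/6)² = 51529/36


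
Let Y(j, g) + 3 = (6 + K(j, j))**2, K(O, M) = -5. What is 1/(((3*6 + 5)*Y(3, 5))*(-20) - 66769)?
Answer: -1/65849 ≈ -1.5186e-5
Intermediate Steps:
Y(j, g) = -2 (Y(j, g) = -3 + (6 - 5)**2 = -3 + 1**2 = -3 + 1 = -2)
1/(((3*6 + 5)*Y(3, 5))*(-20) - 66769) = 1/(((3*6 + 5)*(-2))*(-20) - 66769) = 1/(((18 + 5)*(-2))*(-20) - 66769) = 1/((23*(-2))*(-20) - 66769) = 1/(-46*(-20) - 66769) = 1/(920 - 66769) = 1/(-65849) = -1/65849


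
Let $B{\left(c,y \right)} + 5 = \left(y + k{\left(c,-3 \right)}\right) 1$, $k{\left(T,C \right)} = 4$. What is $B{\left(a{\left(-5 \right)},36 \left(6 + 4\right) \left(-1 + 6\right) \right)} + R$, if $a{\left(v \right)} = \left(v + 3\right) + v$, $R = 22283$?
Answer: $24082$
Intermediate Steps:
$a{\left(v \right)} = 3 + 2 v$ ($a{\left(v \right)} = \left(3 + v\right) + v = 3 + 2 v$)
$B{\left(c,y \right)} = -1 + y$ ($B{\left(c,y \right)} = -5 + \left(y + 4\right) 1 = -5 + \left(4 + y\right) 1 = -5 + \left(4 + y\right) = -1 + y$)
$B{\left(a{\left(-5 \right)},36 \left(6 + 4\right) \left(-1 + 6\right) \right)} + R = \left(-1 + 36 \left(6 + 4\right) \left(-1 + 6\right)\right) + 22283 = \left(-1 + 36 \cdot 10 \cdot 5\right) + 22283 = \left(-1 + 36 \cdot 50\right) + 22283 = \left(-1 + 1800\right) + 22283 = 1799 + 22283 = 24082$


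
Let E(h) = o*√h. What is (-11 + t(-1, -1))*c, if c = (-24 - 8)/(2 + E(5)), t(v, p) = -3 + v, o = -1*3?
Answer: -960/41 - 1440*√5/41 ≈ -101.95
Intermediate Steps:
o = -3
E(h) = -3*√h
c = -32/(2 - 3*√5) (c = (-24 - 8)/(2 - 3*√5) = -32/(2 - 3*√5) ≈ 6.7966)
(-11 + t(-1, -1))*c = (-11 + (-3 - 1))*(64/41 + 96*√5/41) = (-11 - 4)*(64/41 + 96*√5/41) = -15*(64/41 + 96*√5/41) = -960/41 - 1440*√5/41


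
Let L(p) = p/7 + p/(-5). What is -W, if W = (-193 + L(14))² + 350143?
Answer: -9692536/25 ≈ -3.8770e+5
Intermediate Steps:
L(p) = -2*p/35 (L(p) = p*(⅐) + p*(-⅕) = p/7 - p/5 = -2*p/35)
W = 9692536/25 (W = (-193 - 2/35*14)² + 350143 = (-193 - ⅘)² + 350143 = (-969/5)² + 350143 = 938961/25 + 350143 = 9692536/25 ≈ 3.8770e+5)
-W = -1*9692536/25 = -9692536/25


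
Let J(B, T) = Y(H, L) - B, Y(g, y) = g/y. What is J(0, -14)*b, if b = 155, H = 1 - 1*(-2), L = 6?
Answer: 155/2 ≈ 77.500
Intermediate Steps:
H = 3 (H = 1 + 2 = 3)
J(B, T) = 1/2 - B (J(B, T) = 3/6 - B = 3*(1/6) - B = 1/2 - B)
J(0, -14)*b = (1/2 - 1*0)*155 = (1/2 + 0)*155 = (1/2)*155 = 155/2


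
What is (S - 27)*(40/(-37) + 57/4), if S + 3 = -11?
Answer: -79909/148 ≈ -539.93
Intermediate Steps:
S = -14 (S = -3 - 11 = -14)
(S - 27)*(40/(-37) + 57/4) = (-14 - 27)*(40/(-37) + 57/4) = -41*(40*(-1/37) + 57*(¼)) = -41*(-40/37 + 57/4) = -41*1949/148 = -79909/148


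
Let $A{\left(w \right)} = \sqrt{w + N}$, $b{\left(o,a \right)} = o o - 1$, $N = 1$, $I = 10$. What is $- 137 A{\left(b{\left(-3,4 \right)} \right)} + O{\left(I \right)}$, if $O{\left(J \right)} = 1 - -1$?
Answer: $-409$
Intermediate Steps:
$O{\left(J \right)} = 2$ ($O{\left(J \right)} = 1 + 1 = 2$)
$b{\left(o,a \right)} = -1 + o^{2}$ ($b{\left(o,a \right)} = o^{2} - 1 = -1 + o^{2}$)
$A{\left(w \right)} = \sqrt{1 + w}$ ($A{\left(w \right)} = \sqrt{w + 1} = \sqrt{1 + w}$)
$- 137 A{\left(b{\left(-3,4 \right)} \right)} + O{\left(I \right)} = - 137 \sqrt{1 - \left(1 - \left(-3\right)^{2}\right)} + 2 = - 137 \sqrt{1 + \left(-1 + 9\right)} + 2 = - 137 \sqrt{1 + 8} + 2 = - 137 \sqrt{9} + 2 = \left(-137\right) 3 + 2 = -411 + 2 = -409$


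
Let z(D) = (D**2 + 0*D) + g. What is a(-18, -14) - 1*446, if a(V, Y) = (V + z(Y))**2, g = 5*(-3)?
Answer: 26123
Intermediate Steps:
g = -15
z(D) = -15 + D**2 (z(D) = (D**2 + 0*D) - 15 = (D**2 + 0) - 15 = D**2 - 15 = -15 + D**2)
a(V, Y) = (-15 + V + Y**2)**2 (a(V, Y) = (V + (-15 + Y**2))**2 = (-15 + V + Y**2)**2)
a(-18, -14) - 1*446 = (-15 - 18 + (-14)**2)**2 - 1*446 = (-15 - 18 + 196)**2 - 446 = 163**2 - 446 = 26569 - 446 = 26123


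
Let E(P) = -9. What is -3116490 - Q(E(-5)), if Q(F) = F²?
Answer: -3116571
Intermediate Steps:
-3116490 - Q(E(-5)) = -3116490 - 1*(-9)² = -3116490 - 1*81 = -3116490 - 81 = -3116571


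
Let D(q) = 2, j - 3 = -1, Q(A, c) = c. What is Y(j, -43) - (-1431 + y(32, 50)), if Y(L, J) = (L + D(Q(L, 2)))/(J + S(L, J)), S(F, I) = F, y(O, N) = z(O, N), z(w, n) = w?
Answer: 57355/41 ≈ 1398.9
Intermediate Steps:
y(O, N) = O
j = 2 (j = 3 - 1 = 2)
Y(L, J) = (2 + L)/(J + L) (Y(L, J) = (L + 2)/(J + L) = (2 + L)/(J + L))
Y(j, -43) - (-1431 + y(32, 50)) = (2 + 2)/(-43 + 2) - (-1431 + 32) = 4/(-41) - 1*(-1399) = -1/41*4 + 1399 = -4/41 + 1399 = 57355/41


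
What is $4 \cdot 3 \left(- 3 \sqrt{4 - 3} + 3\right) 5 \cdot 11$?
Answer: $0$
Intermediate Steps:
$4 \cdot 3 \left(- 3 \sqrt{4 - 3} + 3\right) 5 \cdot 11 = 12 \left(- 3 \sqrt{1} + 3\right) 5 \cdot 11 = 12 \left(\left(-3\right) 1 + 3\right) 5 \cdot 11 = 12 \left(-3 + 3\right) 5 \cdot 11 = 12 \cdot 0 \cdot 5 \cdot 11 = 0 \cdot 5 \cdot 11 = 0 \cdot 11 = 0$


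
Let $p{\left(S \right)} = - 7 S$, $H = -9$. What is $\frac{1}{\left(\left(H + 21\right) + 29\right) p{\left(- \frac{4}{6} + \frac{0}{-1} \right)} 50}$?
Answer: $\frac{3}{28700} \approx 0.00010453$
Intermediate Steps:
$\frac{1}{\left(\left(H + 21\right) + 29\right) p{\left(- \frac{4}{6} + \frac{0}{-1} \right)} 50} = \frac{1}{\left(\left(-9 + 21\right) + 29\right) \left(- 7 \left(- \frac{4}{6} + \frac{0}{-1}\right)\right) 50} = \frac{1}{\left(12 + 29\right) \left(- 7 \left(\left(-4\right) \frac{1}{6} + 0 \left(-1\right)\right)\right) 50} = \frac{1}{41 \left(- 7 \left(- \frac{2}{3} + 0\right)\right) 50} = \frac{1}{41 \left(\left(-7\right) \left(- \frac{2}{3}\right)\right) 50} = \frac{1}{41 \cdot \frac{14}{3} \cdot 50} = \frac{1}{\frac{574}{3} \cdot 50} = \frac{1}{\frac{28700}{3}} = \frac{3}{28700}$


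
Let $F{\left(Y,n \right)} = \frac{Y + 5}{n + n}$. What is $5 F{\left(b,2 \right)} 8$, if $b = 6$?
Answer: $110$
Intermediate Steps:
$F{\left(Y,n \right)} = \frac{5 + Y}{2 n}$
$5 F{\left(b,2 \right)} 8 = 5 \frac{5 + 6}{2 \cdot 2} \cdot 8 = 5 \cdot \frac{1}{2} \cdot \frac{1}{2} \cdot 11 \cdot 8 = 5 \cdot \frac{11}{4} \cdot 8 = \frac{55}{4} \cdot 8 = 110$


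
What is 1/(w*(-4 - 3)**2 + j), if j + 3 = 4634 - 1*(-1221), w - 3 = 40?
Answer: 1/7959 ≈ 0.00012564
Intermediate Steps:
w = 43 (w = 3 + 40 = 43)
j = 5852 (j = -3 + (4634 - 1*(-1221)) = -3 + (4634 + 1221) = -3 + 5855 = 5852)
1/(w*(-4 - 3)**2 + j) = 1/(43*(-4 - 3)**2 + 5852) = 1/(43*(-7)**2 + 5852) = 1/(43*49 + 5852) = 1/(2107 + 5852) = 1/7959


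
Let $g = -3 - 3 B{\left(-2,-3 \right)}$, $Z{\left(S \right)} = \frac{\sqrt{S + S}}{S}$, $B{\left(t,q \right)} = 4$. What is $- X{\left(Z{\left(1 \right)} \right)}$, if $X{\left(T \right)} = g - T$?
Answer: $15 + \sqrt{2} \approx 16.414$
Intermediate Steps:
$Z{\left(S \right)} = \frac{\sqrt{2}}{\sqrt{S}}$ ($Z{\left(S \right)} = \frac{\sqrt{2 S}}{S} = \frac{\sqrt{2} \sqrt{S}}{S} = \frac{\sqrt{2}}{\sqrt{S}}$)
$g = -15$ ($g = -3 - 12 = -15$)
$X{\left(T \right)} = -15 - T$
$- X{\left(Z{\left(1 \right)} \right)} = - (-15 - \sqrt{2} \frac{1}{\sqrt{1}}) = - (-15 - \sqrt{2} \cdot 1) = - (-15 - \sqrt{2}) = 15 + \sqrt{2}$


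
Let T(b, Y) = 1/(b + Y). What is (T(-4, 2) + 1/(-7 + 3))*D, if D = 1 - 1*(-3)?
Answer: -3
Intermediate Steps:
T(b, Y) = 1/(Y + b)
D = 4 (D = 1 + 3 = 4)
(T(-4, 2) + 1/(-7 + 3))*D = (1/(2 - 4) + 1/(-7 + 3))*4 = (1/(-2) + 1/(-4))*4 = (-½ - ¼)*4 = -¾*4 = -3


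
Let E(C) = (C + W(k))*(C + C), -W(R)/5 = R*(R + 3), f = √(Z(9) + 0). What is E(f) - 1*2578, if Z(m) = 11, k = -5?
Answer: -2556 - 100*√11 ≈ -2887.7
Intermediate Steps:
f = √11 (f = √(11 + 0) = √11 ≈ 3.3166)
W(R) = -5*R*(3 + R) (W(R) = -5*R*(R + 3) = -5*R*(3 + R))
E(C) = 2*C*(-50 + C) (E(C) = (C - 5*(-5)*(3 - 5))*(C + C) = (C - 5*(-5)*(-2))*(2*C) = (C - 50)*(2*C) = (-50 + C)*(2*C) = 2*C*(-50 + C))
E(f) - 1*2578 = 2*√11*(-50 + √11) - 1*2578 = 2*√11*(-50 + √11) - 2578 = -2578 + 2*√11*(-50 + √11)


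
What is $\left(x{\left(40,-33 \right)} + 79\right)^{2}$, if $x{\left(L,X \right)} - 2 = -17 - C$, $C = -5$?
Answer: $4761$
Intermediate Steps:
$x{\left(L,X \right)} = -10$ ($x{\left(L,X \right)} = 2 - 12 = -10$)
$\left(x{\left(40,-33 \right)} + 79\right)^{2} = \left(-10 + 79\right)^{2} = 69^{2} = 4761$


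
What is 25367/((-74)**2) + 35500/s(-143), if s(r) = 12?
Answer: 48675601/16428 ≈ 2963.0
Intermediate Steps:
25367/((-74)**2) + 35500/s(-143) = 25367/((-74)**2) + 35500/12 = 25367/5476 + 35500*(1/12) = 25367*(1/5476) + 8875/3 = 25367/5476 + 8875/3 = 48675601/16428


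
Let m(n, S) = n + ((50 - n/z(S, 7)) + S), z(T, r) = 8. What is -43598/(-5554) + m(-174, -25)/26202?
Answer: 2283296099/291051816 ≈ 7.8450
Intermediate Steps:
m(n, S) = 50 + S + 7*n/8 (m(n, S) = n + ((50 - n/8) + S) = n + (50 + S - n/8) = 50 + S + 7*n/8)
-43598/(-5554) + m(-174, -25)/26202 = -43598/(-5554) + (50 - 25 + (7/8)*(-174))/26202 = -43598*(-1/5554) + (50 - 25 - 609/4)*(1/26202) = 21799/2777 - 509/4*1/26202 = 21799/2777 - 509/104808 = 2283296099/291051816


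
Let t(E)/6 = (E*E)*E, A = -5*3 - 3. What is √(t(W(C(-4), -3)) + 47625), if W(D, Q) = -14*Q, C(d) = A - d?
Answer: √492153 ≈ 701.54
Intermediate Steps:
A = -18 (A = -15 - 3 = -18)
C(d) = -18 - d
t(E) = 6*E³ (t(E) = 6*((E*E)*E) = 6*(E²*E) = 6*E³)
√(t(W(C(-4), -3)) + 47625) = √(6*(-14*(-3))³ + 47625) = √(6*42³ + 47625) = √(6*74088 + 47625) = √(444528 + 47625) = √492153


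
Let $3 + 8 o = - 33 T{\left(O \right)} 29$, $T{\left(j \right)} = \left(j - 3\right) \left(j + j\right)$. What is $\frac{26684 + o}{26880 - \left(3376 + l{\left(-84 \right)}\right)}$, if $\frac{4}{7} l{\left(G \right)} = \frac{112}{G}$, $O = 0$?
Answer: $\frac{640407}{564152} \approx 1.1352$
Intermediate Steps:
$l{\left(G \right)} = \frac{196}{G}$ ($l{\left(G \right)} = \frac{7 \frac{112}{G}}{4} = \frac{196}{G}$)
$T{\left(j \right)} = 2 j \left(-3 + j\right)$ ($T{\left(j \right)} = \left(-3 + j\right) 2 j = 2 j \left(-3 + j\right)$)
$o = - \frac{3}{8}$ ($o = - \frac{3}{8} + \frac{- 33 \cdot 2 \cdot 0 \left(-3 + 0\right) 29}{8} = - \frac{3}{8} + \frac{- 33 \cdot 2 \cdot 0 \left(-3\right) 29}{8} = - \frac{3}{8} + \frac{\left(-33\right) 0 \cdot 29}{8} = - \frac{3}{8} + \frac{0 \cdot 29}{8} = - \frac{3}{8} + \frac{1}{8} \cdot 0 = - \frac{3}{8} + 0 = - \frac{3}{8} \approx -0.375$)
$\frac{26684 + o}{26880 - \left(3376 + l{\left(-84 \right)}\right)} = \frac{26684 - \frac{3}{8}}{26880 - \left(3376 + \frac{196}{-84}\right)} = \frac{213469}{8 \left(26880 - \left(3376 + 196 \left(- \frac{1}{84}\right)\right)\right)} = \frac{213469}{8 \left(26880 - \frac{10121}{3}\right)} = \frac{213469}{8 \cdot \frac{70519}{3}} = \frac{213469}{8} \cdot \frac{3}{70519} = \frac{640407}{564152}$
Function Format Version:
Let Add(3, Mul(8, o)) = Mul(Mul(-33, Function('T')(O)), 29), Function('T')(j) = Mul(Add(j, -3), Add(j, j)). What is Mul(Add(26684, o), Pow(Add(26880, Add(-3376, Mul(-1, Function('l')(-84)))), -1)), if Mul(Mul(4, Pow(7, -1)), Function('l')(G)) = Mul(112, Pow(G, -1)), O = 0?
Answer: Rational(640407, 564152) ≈ 1.1352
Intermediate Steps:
Function('l')(G) = Mul(196, Pow(G, -1)) (Function('l')(G) = Mul(Rational(7, 4), Mul(112, Pow(G, -1))) = Mul(196, Pow(G, -1)))
Function('T')(j) = Mul(2, j, Add(-3, j)) (Function('T')(j) = Mul(Add(-3, j), Mul(2, j)) = Mul(2, j, Add(-3, j)))
o = Rational(-3, 8) (o = Add(Rational(-3, 8), Mul(Rational(1, 8), Mul(Mul(-33, Mul(2, 0, Add(-3, 0))), 29))) = Add(Rational(-3, 8), Mul(Rational(1, 8), Mul(Mul(-33, Mul(2, 0, -3)), 29))) = Add(Rational(-3, 8), Mul(Rational(1, 8), Mul(Mul(-33, 0), 29))) = Add(Rational(-3, 8), Mul(Rational(1, 8), Mul(0, 29))) = Add(Rational(-3, 8), Mul(Rational(1, 8), 0)) = Add(Rational(-3, 8), 0) = Rational(-3, 8) ≈ -0.37500)
Mul(Add(26684, o), Pow(Add(26880, Add(-3376, Mul(-1, Function('l')(-84)))), -1)) = Mul(Add(26684, Rational(-3, 8)), Pow(Add(26880, Add(-3376, Mul(-1, Mul(196, Pow(-84, -1))))), -1)) = Mul(Rational(213469, 8), Pow(Add(26880, Add(-3376, Mul(-1, Mul(196, Rational(-1, 84))))), -1)) = Mul(Rational(213469, 8), Pow(Add(26880, Add(-3376, Mul(-1, Rational(-7, 3)))), -1)) = Mul(Rational(213469, 8), Pow(Add(26880, Add(-3376, Rational(7, 3))), -1)) = Mul(Rational(213469, 8), Pow(Add(26880, Rational(-10121, 3)), -1)) = Mul(Rational(213469, 8), Pow(Rational(70519, 3), -1)) = Mul(Rational(213469, 8), Rational(3, 70519)) = Rational(640407, 564152)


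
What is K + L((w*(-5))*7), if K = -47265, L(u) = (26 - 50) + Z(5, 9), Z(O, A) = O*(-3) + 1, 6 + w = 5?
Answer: -47303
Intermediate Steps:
w = -1 (w = -6 + 5 = -1)
Z(O, A) = 1 - 3*O (Z(O, A) = -3*O + 1 = 1 - 3*O)
L(u) = -38 (L(u) = (26 - 50) + (1 - 3*5) = -24 + (1 - 15) = -24 - 14 = -38)
K + L((w*(-5))*7) = -47265 - 38 = -47303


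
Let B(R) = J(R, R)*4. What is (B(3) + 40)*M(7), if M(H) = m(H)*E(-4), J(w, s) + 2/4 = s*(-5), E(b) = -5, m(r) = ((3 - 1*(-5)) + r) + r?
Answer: 2420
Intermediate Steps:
m(r) = 8 + 2*r (m(r) = ((3 + 5) + r) + r = (8 + r) + r = 8 + 2*r)
J(w, s) = -1/2 - 5*s (J(w, s) = -1/2 + s*(-5) = -1/2 - 5*s)
M(H) = -40 - 10*H (M(H) = (8 + 2*H)*(-5) = -40 - 10*H)
B(R) = -2 - 20*R (B(R) = (-1/2 - 5*R)*4 = -2 - 20*R)
(B(3) + 40)*M(7) = ((-2 - 20*3) + 40)*(-40 - 10*7) = ((-2 - 60) + 40)*(-40 - 70) = (-62 + 40)*(-110) = -22*(-110) = 2420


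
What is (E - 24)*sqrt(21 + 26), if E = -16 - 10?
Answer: -50*sqrt(47) ≈ -342.78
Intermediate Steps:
E = -26
(E - 24)*sqrt(21 + 26) = (-26 - 24)*sqrt(21 + 26) = -50*sqrt(47)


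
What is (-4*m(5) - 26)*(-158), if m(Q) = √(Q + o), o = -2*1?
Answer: 4108 + 632*√3 ≈ 5202.7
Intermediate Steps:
o = -2
m(Q) = √(-2 + Q) (m(Q) = √(Q - 2) = √(-2 + Q))
(-4*m(5) - 26)*(-158) = (-4*√(-2 + 5) - 26)*(-158) = (-4*√3 - 26)*(-158) = (-26 - 4*√3)*(-158) = 4108 + 632*√3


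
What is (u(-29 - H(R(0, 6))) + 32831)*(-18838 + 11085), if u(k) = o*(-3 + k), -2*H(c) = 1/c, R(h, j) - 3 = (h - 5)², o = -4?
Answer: -3577428025/14 ≈ -2.5553e+8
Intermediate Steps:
R(h, j) = 3 + (-5 + h)² (R(h, j) = 3 + (h - 5)² = 3 + (-5 + h)²)
H(c) = -1/(2*c)
u(k) = 12 - 4*k (u(k) = -4*(-3 + k) = 12 - 4*k)
(u(-29 - H(R(0, 6))) + 32831)*(-18838 + 11085) = ((12 - 4*(-29 - (-1)/(2*(3 + (-5 + 0)²)))) + 32831)*(-18838 + 11085) = ((12 - 4*(-29 - (-1)/(2*(3 + (-5)²)))) + 32831)*(-7753) = ((12 - 4*(-29 - (-1)/(2*(3 + 25)))) + 32831)*(-7753) = ((12 - 4*(-29 - (-1)/(2*28))) + 32831)*(-7753) = ((12 - 4*(-29 - 1*(-1/56))) + 32831)*(-7753) = ((12 - 4*(-29 + 1/56)) + 32831)*(-7753) = ((12 - 4*(-1623/56)) + 32831)*(-7753) = ((12 + 1623/14) + 32831)*(-7753) = (1791/14 + 32831)*(-7753) = (461425/14)*(-7753) = -3577428025/14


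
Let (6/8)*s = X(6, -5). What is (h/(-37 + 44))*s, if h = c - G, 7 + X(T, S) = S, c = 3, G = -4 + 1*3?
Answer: -64/7 ≈ -9.1429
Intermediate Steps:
G = -1 (G = -4 + 3 = -1)
X(T, S) = -7 + S
h = 4 (h = 3 - 1*(-1) = 3 + 1 = 4)
s = -16 (s = 4*(-7 - 5)/3 = (4/3)*(-12) = -16)
(h/(-37 + 44))*s = (4/(-37 + 44))*(-16) = (4/7)*(-16) = -64/7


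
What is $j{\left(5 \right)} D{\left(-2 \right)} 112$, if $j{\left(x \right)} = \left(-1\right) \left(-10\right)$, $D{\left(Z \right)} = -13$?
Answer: $-14560$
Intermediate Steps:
$j{\left(x \right)} = 10$
$j{\left(5 \right)} D{\left(-2 \right)} 112 = 10 \left(-13\right) 112 = \left(-130\right) 112 = -14560$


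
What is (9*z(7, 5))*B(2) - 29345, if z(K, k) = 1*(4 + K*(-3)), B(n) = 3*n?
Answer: -30263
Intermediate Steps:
z(K, k) = 4 - 3*K (z(K, k) = 1*(4 - 3*K) = 4 - 3*K)
(9*z(7, 5))*B(2) - 29345 = (9*(4 - 3*7))*(3*2) - 29345 = (9*(4 - 21))*6 - 29345 = (9*(-17))*6 - 29345 = -153*6 - 29345 = -918 - 29345 = -30263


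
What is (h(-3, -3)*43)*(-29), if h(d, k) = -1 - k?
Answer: -2494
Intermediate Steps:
(h(-3, -3)*43)*(-29) = ((-1 - 1*(-3))*43)*(-29) = ((-1 + 3)*43)*(-29) = (2*43)*(-29) = 86*(-29) = -2494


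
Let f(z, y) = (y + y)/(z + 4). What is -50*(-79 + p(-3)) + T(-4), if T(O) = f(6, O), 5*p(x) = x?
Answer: 19896/5 ≈ 3979.2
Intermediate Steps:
p(x) = x/5
f(z, y) = 2*y/(4 + z) (f(z, y) = (2*y)/(4 + z) = 2*y/(4 + z))
T(O) = O/5 (T(O) = 2*O/(4 + 6) = 2*O/10 = 2*O*(⅒) = O/5)
-50*(-79 + p(-3)) + T(-4) = -50*(-79 + (⅕)*(-3)) + (⅕)*(-4) = -50*(-79 - ⅗) - ⅘ = -50*(-398/5) - ⅘ = 3980 - ⅘ = 19896/5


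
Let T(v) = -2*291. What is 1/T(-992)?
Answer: -1/582 ≈ -0.0017182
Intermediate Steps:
T(v) = -582
1/T(-992) = 1/(-582) = -1/582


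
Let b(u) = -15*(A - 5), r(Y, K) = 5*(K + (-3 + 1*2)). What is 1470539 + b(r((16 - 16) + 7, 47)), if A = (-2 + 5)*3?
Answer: 1470479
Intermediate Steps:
r(Y, K) = -5 + 5*K (r(Y, K) = 5*(K + (-3 + 2)) = 5*(K - 1) = 5*(-1 + K) = -5 + 5*K)
A = 9 (A = 3*3 = 9)
b(u) = -60 (b(u) = -15*(9 - 5) = -15*4 = -60)
1470539 + b(r((16 - 16) + 7, 47)) = 1470539 - 60 = 1470479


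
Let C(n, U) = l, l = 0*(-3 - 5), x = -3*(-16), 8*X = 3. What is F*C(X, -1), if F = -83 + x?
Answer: 0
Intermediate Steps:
X = 3/8 (X = (1/8)*3 = 3/8 ≈ 0.37500)
x = 48
l = 0 (l = 0*(-8) = 0)
C(n, U) = 0
F = -35 (F = -83 + 48 = -35)
F*C(X, -1) = -35*0 = 0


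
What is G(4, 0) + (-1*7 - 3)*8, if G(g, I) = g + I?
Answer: -76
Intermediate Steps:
G(g, I) = I + g
G(4, 0) + (-1*7 - 3)*8 = (0 + 4) + (-1*7 - 3)*8 = 4 + (-7 - 3)*8 = 4 - 10*8 = 4 - 80 = -76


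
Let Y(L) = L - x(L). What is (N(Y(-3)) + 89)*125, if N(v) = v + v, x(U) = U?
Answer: 11125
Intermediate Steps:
Y(L) = 0 (Y(L) = L - L = 0)
N(v) = 2*v
(N(Y(-3)) + 89)*125 = (2*0 + 89)*125 = (0 + 89)*125 = 89*125 = 11125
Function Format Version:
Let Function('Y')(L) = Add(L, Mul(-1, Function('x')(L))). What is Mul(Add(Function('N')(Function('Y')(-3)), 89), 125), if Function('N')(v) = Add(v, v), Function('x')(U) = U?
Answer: 11125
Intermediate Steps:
Function('Y')(L) = 0 (Function('Y')(L) = Add(L, Mul(-1, L)) = 0)
Function('N')(v) = Mul(2, v)
Mul(Add(Function('N')(Function('Y')(-3)), 89), 125) = Mul(Add(Mul(2, 0), 89), 125) = Mul(Add(0, 89), 125) = Mul(89, 125) = 11125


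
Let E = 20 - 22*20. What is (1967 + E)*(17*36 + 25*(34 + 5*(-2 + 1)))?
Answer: 2068339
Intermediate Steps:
E = -420 (E = 20 - 440 = -420)
(1967 + E)*(17*36 + 25*(34 + 5*(-2 + 1))) = (1967 - 420)*(17*36 + 25*(34 + 5*(-2 + 1))) = 1547*(612 + 25*(34 + 5*(-1))) = 1547*(612 + 25*(34 - 5)) = 1547*(612 + 25*29) = 1547*(612 + 725) = 1547*1337 = 2068339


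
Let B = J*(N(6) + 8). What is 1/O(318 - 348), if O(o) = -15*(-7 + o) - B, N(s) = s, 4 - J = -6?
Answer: 1/415 ≈ 0.0024096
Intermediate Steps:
J = 10 (J = 4 - 1*(-6) = 4 + 6 = 10)
B = 140 (B = 10*(6 + 8) = 10*14 = 140)
O(o) = -35 - 15*o (O(o) = -15*(-7 + o) - 1*140 = (105 - 15*o) - 140 = -35 - 15*o)
1/O(318 - 348) = 1/(-35 - 15*(318 - 348)) = 1/(-35 - 15*(-30)) = 1/(-35 + 450) = 1/415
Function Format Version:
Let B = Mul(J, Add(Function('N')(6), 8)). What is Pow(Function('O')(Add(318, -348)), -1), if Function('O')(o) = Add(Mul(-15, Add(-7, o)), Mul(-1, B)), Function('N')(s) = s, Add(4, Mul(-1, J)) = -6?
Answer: Rational(1, 415) ≈ 0.0024096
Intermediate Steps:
J = 10 (J = Add(4, Mul(-1, -6)) = Add(4, 6) = 10)
B = 140 (B = Mul(10, Add(6, 8)) = Mul(10, 14) = 140)
Function('O')(o) = Add(-35, Mul(-15, o)) (Function('O')(o) = Add(Mul(-15, Add(-7, o)), Mul(-1, 140)) = Add(Add(105, Mul(-15, o)), -140) = Add(-35, Mul(-15, o)))
Pow(Function('O')(Add(318, -348)), -1) = Pow(Add(-35, Mul(-15, Add(318, -348))), -1) = Pow(Add(-35, Mul(-15, -30)), -1) = Pow(Add(-35, 450), -1) = Pow(415, -1) = Rational(1, 415)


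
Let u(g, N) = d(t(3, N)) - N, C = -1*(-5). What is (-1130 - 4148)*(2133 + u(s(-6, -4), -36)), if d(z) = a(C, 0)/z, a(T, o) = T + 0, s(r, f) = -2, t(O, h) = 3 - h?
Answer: -34345976/3 ≈ -1.1449e+7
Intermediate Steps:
C = 5
a(T, o) = T
d(z) = 5/z
u(g, N) = -N + 5/(3 - N) (u(g, N) = 5/(3 - N) - N = -N + 5/(3 - N))
(-1130 - 4148)*(2133 + u(s(-6, -4), -36)) = (-1130 - 4148)*(2133 + (-5 - 1*(-36)*(-3 - 36))/(-3 - 36)) = -5278*(2133 + (-5 - 1*(-36)*(-39))/(-39)) = -5278*(2133 - (-5 - 1404)/39) = -5278*(2133 - 1/39*(-1409)) = -5278*(2133 + 1409/39) = -5278*84596/39 = -34345976/3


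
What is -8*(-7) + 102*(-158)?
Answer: -16060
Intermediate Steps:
-8*(-7) + 102*(-158) = 56 - 16116 = -16060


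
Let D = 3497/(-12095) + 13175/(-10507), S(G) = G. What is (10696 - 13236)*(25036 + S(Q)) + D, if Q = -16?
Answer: -8076173447576604/127082165 ≈ -6.3551e+7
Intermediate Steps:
D = -196094604/127082165 (D = 3497*(-1/12095) + 13175*(-1/10507) = -3497/12095 - 13175/10507 = -196094604/127082165 ≈ -1.5431)
(10696 - 13236)*(25036 + S(Q)) + D = (10696 - 13236)*(25036 - 16) - 196094604/127082165 = -2540*25020 - 196094604/127082165 = -63550800 - 196094604/127082165 = -8076173447576604/127082165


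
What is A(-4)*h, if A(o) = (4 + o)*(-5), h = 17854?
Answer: 0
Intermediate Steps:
A(o) = -20 - 5*o
A(-4)*h = (-20 - 5*(-4))*17854 = (-20 + 20)*17854 = 0*17854 = 0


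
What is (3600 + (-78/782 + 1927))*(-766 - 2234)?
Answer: -6483054000/391 ≈ -1.6581e+7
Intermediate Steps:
(3600 + (-78/782 + 1927))*(-766 - 2234) = (3600 + (-78*1/782 + 1927))*(-3000) = (3600 + (-39/391 + 1927))*(-3000) = (3600 + 753418/391)*(-3000) = (2161018/391)*(-3000) = -6483054000/391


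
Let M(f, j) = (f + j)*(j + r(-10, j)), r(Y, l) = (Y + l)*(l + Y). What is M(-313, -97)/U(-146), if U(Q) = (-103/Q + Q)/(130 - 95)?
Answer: 7927858400/7071 ≈ 1.1212e+6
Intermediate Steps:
r(Y, l) = (Y + l)**2 (r(Y, l) = (Y + l)*(Y + l) = (Y + l)**2)
M(f, j) = (f + j)*(j + (-10 + j)**2)
U(Q) = -103/(35*Q) + Q/35 (U(Q) = (Q - 103/Q)/35 = (Q - 103/Q)*(1/35) = -103/(35*Q) + Q/35)
M(-313, -97)/U(-146) = ((-97)**2 - 313*(-97) - 313*(-10 - 97)**2 - 97*(-10 - 97)**2)/(((1/35)*(-103 + (-146)**2)/(-146))) = (9409 + 30361 - 313*(-107)**2 - 97*(-107)**2)/(((1/35)*(-1/146)*(-103 + 21316))) = (9409 + 30361 - 313*11449 - 97*11449)/(((1/35)*(-1/146)*21213)) = (9409 + 30361 - 3583537 - 1110553)/(-21213/5110) = -4654320*(-5110/21213) = 7927858400/7071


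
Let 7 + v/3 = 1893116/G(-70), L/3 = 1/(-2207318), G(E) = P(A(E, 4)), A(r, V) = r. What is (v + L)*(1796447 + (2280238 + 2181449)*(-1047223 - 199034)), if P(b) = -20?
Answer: 8713890230726808198736476/5518295 ≈ 1.5791e+18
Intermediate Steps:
G(E) = -20
L = -3/2207318 (L = 3/(-2207318) = 3*(-1/2207318) = -3/2207318 ≈ -1.3591e-6)
v = -1419942/5 (v = -21 + 3*(1893116/(-20)) = -21 + 3*(1893116*(-1/20)) = -21 + 3*(-473279/5) = -21 - 1419837/5 = -1419942/5 ≈ -2.8399e+5)
(v + L)*(1796447 + (2280238 + 2181449)*(-1047223 - 199034)) = (-1419942/5 - 3/2207318)*(1796447 + (2280238 + 2181449)*(-1047223 - 199034)) = -3134263535571*(1796447 + 4461687*(-1246257))/11036590 = -3134263535571*(1796447 - 5560408655559)/11036590 = -3134263535571/11036590*(-5560406859112) = 8713890230726808198736476/5518295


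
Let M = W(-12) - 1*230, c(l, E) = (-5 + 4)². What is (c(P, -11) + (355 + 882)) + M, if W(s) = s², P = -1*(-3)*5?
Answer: 1152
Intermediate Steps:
P = 15 (P = 3*5 = 15)
c(l, E) = 1 (c(l, E) = (-1)² = 1)
M = -86 (M = (-12)² - 1*230 = 144 - 230 = -86)
(c(P, -11) + (355 + 882)) + M = (1 + (355 + 882)) - 86 = (1 + 1237) - 86 = 1238 - 86 = 1152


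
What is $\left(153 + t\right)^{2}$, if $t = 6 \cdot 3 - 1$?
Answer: $28900$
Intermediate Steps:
$t = 17$ ($t = 18 - 1 = 17$)
$\left(153 + t\right)^{2} = \left(153 + 17\right)^{2} = 170^{2} = 28900$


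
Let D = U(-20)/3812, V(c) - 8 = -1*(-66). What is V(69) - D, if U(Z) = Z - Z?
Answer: 74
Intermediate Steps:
U(Z) = 0
V(c) = 74 (V(c) = 8 - 1*(-66) = 8 + 66 = 74)
D = 0 (D = 0/3812 = 0*(1/3812) = 0)
V(69) - D = 74 - 1*0 = 74 + 0 = 74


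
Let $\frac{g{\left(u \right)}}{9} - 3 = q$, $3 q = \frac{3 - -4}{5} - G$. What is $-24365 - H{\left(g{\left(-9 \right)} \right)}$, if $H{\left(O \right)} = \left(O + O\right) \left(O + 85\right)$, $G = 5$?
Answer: $- \frac{691097}{25} \approx -27644.0$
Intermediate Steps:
$q = - \frac{6}{5}$ ($q = \frac{\frac{3 - -4}{5} - 5}{3} = \frac{\left(3 + 4\right) \frac{1}{5} - 5}{3} = \frac{7 \cdot \frac{1}{5} - 5}{3} = \frac{\frac{7}{5} - 5}{3} = \frac{1}{3} \left(- \frac{18}{5}\right) = - \frac{6}{5} \approx -1.2$)
$g{\left(u \right)} = \frac{81}{5}$ ($g{\left(u \right)} = 27 + 9 \left(- \frac{6}{5}\right) = 27 - \frac{54}{5} = \frac{81}{5}$)
$H{\left(O \right)} = 2 O \left(85 + O\right)$
$-24365 - H{\left(g{\left(-9 \right)} \right)} = -24365 - 2 \cdot \frac{81}{5} \left(85 + \frac{81}{5}\right) = -24365 - 2 \cdot \frac{81}{5} \cdot \frac{506}{5} = -24365 - \frac{81972}{25} = - \frac{691097}{25}$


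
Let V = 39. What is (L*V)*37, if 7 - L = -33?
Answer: 57720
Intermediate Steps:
L = 40 (L = 7 - 1*(-33) = 7 + 33 = 40)
(L*V)*37 = (40*39)*37 = 1560*37 = 57720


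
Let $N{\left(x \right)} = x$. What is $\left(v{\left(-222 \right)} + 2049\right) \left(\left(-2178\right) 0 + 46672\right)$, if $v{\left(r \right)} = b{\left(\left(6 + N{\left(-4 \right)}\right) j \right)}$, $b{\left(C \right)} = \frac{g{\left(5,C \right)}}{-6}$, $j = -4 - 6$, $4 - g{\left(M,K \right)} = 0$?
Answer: $\frac{286799440}{3} \approx 9.56 \cdot 10^{7}$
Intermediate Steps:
$g{\left(M,K \right)} = 4$ ($g{\left(M,K \right)} = 4 - 0 = 4 + 0 = 4$)
$j = -10$ ($j = -4 - 6 = -10$)
$b{\left(C \right)} = - \frac{2}{3}$ ($b{\left(C \right)} = \frac{4}{-6} = 4 \left(- \frac{1}{6}\right) = - \frac{2}{3}$)
$v{\left(r \right)} = - \frac{2}{3}$
$\left(v{\left(-222 \right)} + 2049\right) \left(\left(-2178\right) 0 + 46672\right) = \left(- \frac{2}{3} + 2049\right) \left(\left(-2178\right) 0 + 46672\right) = \frac{6145 \left(0 + 46672\right)}{3} = \frac{6145}{3} \cdot 46672 = \frac{286799440}{3}$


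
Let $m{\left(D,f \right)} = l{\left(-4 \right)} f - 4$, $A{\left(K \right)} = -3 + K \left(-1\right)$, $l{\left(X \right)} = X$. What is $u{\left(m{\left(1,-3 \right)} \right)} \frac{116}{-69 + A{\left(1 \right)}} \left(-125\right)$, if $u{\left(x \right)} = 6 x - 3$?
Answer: $\frac{652500}{73} \approx 8938.4$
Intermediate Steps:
$A{\left(K \right)} = -3 - K$
$m{\left(D,f \right)} = -4 - 4 f$ ($m{\left(D,f \right)} = - 4 f - 4 = -4 - 4 f$)
$u{\left(x \right)} = -3 + 6 x$
$u{\left(m{\left(1,-3 \right)} \right)} \frac{116}{-69 + A{\left(1 \right)}} \left(-125\right) = \left(-3 + 6 \left(-4 - -12\right)\right) \frac{116}{-69 - 4} \left(-125\right) = \left(-3 + 6 \left(-4 + 12\right)\right) \frac{116}{-69 - 4} \left(-125\right) = \left(-3 + 6 \cdot 8\right) \frac{116}{-69 - 4} \left(-125\right) = \left(-3 + 48\right) \frac{116}{-73} \left(-125\right) = 45 \cdot 116 \left(- \frac{1}{73}\right) \left(-125\right) = 45 \left(- \frac{116}{73}\right) \left(-125\right) = \left(- \frac{5220}{73}\right) \left(-125\right) = \frac{652500}{73}$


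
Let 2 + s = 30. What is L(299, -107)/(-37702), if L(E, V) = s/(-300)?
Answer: 1/403950 ≈ 2.4756e-6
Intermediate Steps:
s = 28 (s = -2 + 30 = 28)
L(E, V) = -7/75 (L(E, V) = 28/(-300) = 28*(-1/300) = -7/75)
L(299, -107)/(-37702) = -7/75/(-37702) = -7/75*(-1/37702) = 1/403950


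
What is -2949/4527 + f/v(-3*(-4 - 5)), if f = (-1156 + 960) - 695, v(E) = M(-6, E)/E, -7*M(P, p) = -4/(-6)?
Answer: 762340307/3018 ≈ 2.5260e+5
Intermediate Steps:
M(P, p) = -2/21 (M(P, p) = -(-4)/(7*(-6)) = -(-4)*(-1)/(7*6) = -1/7*2/3 = -2/21)
v(E) = -2/(21*E)
f = -891 (f = -196 - 695 = -891)
-2949/4527 + f/v(-3*(-4 - 5)) = -2949/4527 - 891/((-2*(-1/(3*(-4 - 5)))/21)) = -2949*1/4527 - 891/((-2/(21*((-3*(-9)))))) = -983/1509 - 891/((-2/21/27)) = -983/1509 - 891/((-2/21*1/27)) = -983/1509 - 891/(-2/567) = -983/1509 - 891*(-567/2) = -983/1509 + 505197/2 = 762340307/3018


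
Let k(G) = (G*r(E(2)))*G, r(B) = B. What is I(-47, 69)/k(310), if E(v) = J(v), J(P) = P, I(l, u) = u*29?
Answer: 2001/192200 ≈ 0.010411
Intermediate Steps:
I(l, u) = 29*u
E(v) = v
k(G) = 2*G**2 (k(G) = (G*2)*G = (2*G)*G = 2*G**2)
I(-47, 69)/k(310) = (29*69)/((2*310**2)) = 2001/((2*96100)) = 2001/192200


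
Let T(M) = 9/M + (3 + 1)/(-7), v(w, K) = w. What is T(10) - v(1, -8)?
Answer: -47/70 ≈ -0.67143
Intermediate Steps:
T(M) = -4/7 + 9/M (T(M) = 9/M + 4*(-⅐) = 9/M - 4/7 = -4/7 + 9/M)
T(10) - v(1, -8) = (-4/7 + 9/10) - 1*1 = (-4/7 + 9*(⅒)) - 1 = (-4/7 + 9/10) - 1 = 23/70 - 1 = -47/70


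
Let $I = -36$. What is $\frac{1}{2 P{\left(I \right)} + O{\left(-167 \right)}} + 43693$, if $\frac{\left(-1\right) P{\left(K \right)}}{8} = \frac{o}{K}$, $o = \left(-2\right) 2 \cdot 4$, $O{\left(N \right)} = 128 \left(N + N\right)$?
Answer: $\frac{16814464567}{384832} \approx 43693.0$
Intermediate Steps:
$O{\left(N \right)} = 256 N$ ($O{\left(N \right)} = 128 \cdot 2 N = 256 N$)
$o = -16$ ($o = \left(-4\right) 4 = -16$)
$P{\left(K \right)} = \frac{128}{K}$ ($P{\left(K \right)} = - 8 \left(- \frac{16}{K}\right) = \frac{128}{K}$)
$\frac{1}{2 P{\left(I \right)} + O{\left(-167 \right)}} + 43693 = \frac{1}{2 \frac{128}{-36} + 256 \left(-167\right)} + 43693 = \frac{1}{2 \cdot 128 \left(- \frac{1}{36}\right) - 42752} + 43693 = \frac{1}{2 \left(- \frac{32}{9}\right) - 42752} + 43693 = \frac{1}{- \frac{64}{9} - 42752} + 43693 = \frac{1}{- \frac{384832}{9}} + 43693 = - \frac{9}{384832} + 43693 = \frac{16814464567}{384832}$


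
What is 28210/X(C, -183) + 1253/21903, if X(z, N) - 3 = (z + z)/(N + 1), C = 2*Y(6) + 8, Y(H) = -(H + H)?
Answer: 8032538921/904281 ≈ 8882.8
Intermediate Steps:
Y(H) = -2*H
C = -16 (C = 2*(-2*6) + 8 = 2*(-12) + 8 = -24 + 8 = -16)
X(z, N) = 3 + 2*z/(1 + N) (X(z, N) = 3 + (z + z)/(N + 1) = 3 + (2*z)/(1 + N) = 3 + 2*z/(1 + N))
28210/X(C, -183) + 1253/21903 = 28210/(((3 + 2*(-16) + 3*(-183))/(1 - 183))) + 1253/21903 = 28210/(((3 - 32 - 549)/(-182))) + 1253*(1/21903) = 28210/((-1/182*(-578))) + 179/3129 = 28210/(289/91) + 179/3129 = 28210*(91/289) + 179/3129 = 2567110/289 + 179/3129 = 8032538921/904281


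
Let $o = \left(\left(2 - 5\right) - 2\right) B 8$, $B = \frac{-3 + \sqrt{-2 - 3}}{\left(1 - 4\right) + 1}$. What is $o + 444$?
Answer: $384 + 20 i \sqrt{5} \approx 384.0 + 44.721 i$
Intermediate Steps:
$B = \frac{3}{2} - \frac{i \sqrt{5}}{2}$ ($B = \frac{-3 + \sqrt{-5}}{-3 + 1} = \frac{-3 + i \sqrt{5}}{-2} = \left(-3 + i \sqrt{5}\right) \left(- \frac{1}{2}\right) = \frac{3}{2} - \frac{i \sqrt{5}}{2} \approx 1.5 - 1.118 i$)
$o = -60 + 20 i \sqrt{5}$ ($o = \left(\left(2 - 5\right) - 2\right) \left(\frac{3}{2} - \frac{i \sqrt{5}}{2}\right) 8 = \left(-3 - 2\right) \left(\frac{3}{2} - \frac{i \sqrt{5}}{2}\right) 8 = - 5 \left(\frac{3}{2} - \frac{i \sqrt{5}}{2}\right) 8 = \left(- \frac{15}{2} + \frac{5 i \sqrt{5}}{2}\right) 8 = -60 + 20 i \sqrt{5} \approx -60.0 + 44.721 i$)
$o + 444 = \left(-60 + 20 i \sqrt{5}\right) + 444 = 384 + 20 i \sqrt{5}$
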